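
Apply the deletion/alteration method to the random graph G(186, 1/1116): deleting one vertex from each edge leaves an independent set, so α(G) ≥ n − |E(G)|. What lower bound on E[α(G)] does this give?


E[|E(G)|] = C(186, 2)·p = 17205 · (1/1116) = 185/12.
E[α(G)] ≥ n − E[|E(G)|] = 186 − 185/12 = 2047/12.
Numerically: ≈ 170.5833.
(This is only a lower bound; the true E[α(G)] may be larger.)

E[α(G)] ≥ 2047/12 ≈ 170.5833.


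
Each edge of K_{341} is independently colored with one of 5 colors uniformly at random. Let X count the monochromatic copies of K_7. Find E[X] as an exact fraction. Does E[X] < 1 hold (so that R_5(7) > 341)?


E[X] = C(341, 7) · 5^{1 − 21} = 99984606876440 · 5^{−20} = 99984606876440/95367431640625.
As a reduced fraction: E[X] = 19996921375288/19073486328125 ≈ 1.0484.
Is E[X] < 1? NO.
Since E[X] ≥ 1, the first-moment bound is inconclusive at n = 341; it does NOT by itself certify R_5(7) > 341.

E[X] = 19996921375288/19073486328125 ≈ 1.0484; E[X] ≥ 1; first-moment method inconclusive here.


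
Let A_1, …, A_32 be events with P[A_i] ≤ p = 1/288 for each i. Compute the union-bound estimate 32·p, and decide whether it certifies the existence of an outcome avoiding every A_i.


Union bound: P[∪_{i=1}^{32} A_i] ≤ Σ_i P[A_i] ≤ 32·p = 32·(1/288) = 1/9.
Numerically: 1/9 ≈ 0.11111.
Is 1/9 < 1? YES.
Since P[∪ A_i] ≤ 1/9 < 1, the complement has P[∩ A_i^c] ≥ 1 − 1/9 = 8/9 > 0, so some outcome avoids every A_i.

32·p = 1/9 ≈ 0.11111; existence CERTIFIED by the union bound.


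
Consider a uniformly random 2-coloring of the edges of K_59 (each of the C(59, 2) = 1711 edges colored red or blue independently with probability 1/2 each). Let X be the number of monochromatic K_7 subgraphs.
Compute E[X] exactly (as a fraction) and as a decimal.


Let X = Σ_S X_S over the C(59, 7) = 341149446 subsets S of size 7, where X_S = 1 if the K_7 on S is monochromatic.
For a fixed S, the K_7 on S has C(7, 2) = 21 edges. P[all 21 edges red] = (1/2)^21, and likewise for blue, so P[monochromatic] = 2·(1/2)^21 = 2^{1 − 21} = 1/1048576.
By linearity: E[X] = C(59, 7) · 2^{1 − 21} = 341149446 · 1/1048576 = 170574723/524288.
Numerically: E[X] ≈ 325.34546.

E[X] = C(59,7)·2^(1−C(7,2)) = 170574723/524288 ≈ 325.34546.


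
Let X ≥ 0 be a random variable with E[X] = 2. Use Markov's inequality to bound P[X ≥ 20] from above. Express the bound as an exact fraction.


μ = E[X] = 2, a = 20.
Markov: P[X ≥ 20] ≤ μ/a = (2)/20 = 1/10.
Numerically: ≈ 0.1000.
(Since a = 20 > μ = 2.0000, the bound 1/10 is < 1 and informative.)

P[X ≥ 20] ≤ 1/10 ≈ 0.1000.


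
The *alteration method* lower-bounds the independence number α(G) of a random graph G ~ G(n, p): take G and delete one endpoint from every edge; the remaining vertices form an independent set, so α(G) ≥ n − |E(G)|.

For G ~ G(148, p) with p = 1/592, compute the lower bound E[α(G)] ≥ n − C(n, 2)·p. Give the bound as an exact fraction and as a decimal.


E[|E(G)|] = C(148, 2)·p = 10878 · (1/592) = 147/8.
E[α(G)] ≥ n − E[|E(G)|] = 148 − 147/8 = 1037/8.
Numerically: ≈ 129.62500.
(This is only a lower bound; the true E[α(G)] may be larger.)

E[α(G)] ≥ 1037/8 ≈ 129.62500.


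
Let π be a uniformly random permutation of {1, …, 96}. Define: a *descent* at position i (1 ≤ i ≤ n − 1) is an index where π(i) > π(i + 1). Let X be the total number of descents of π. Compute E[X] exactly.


Write X = Σ X_I over i = 1, …, 95, with X_I the indicator of one descent.
There are 95 indicators.
For each fixed i, the pair (π(i), π(i+1)) is a uniformly random ordered pair of distinct values from {1, …, 96}; by symmetry P[π(i) > π(i+1)] = 1/2.
By linearity: E[X] = 95 · (1/2) = (96 − 1) · (1/2) = 95/2 ≈ 47.500.

E[X] = 95/2 = 47.500.


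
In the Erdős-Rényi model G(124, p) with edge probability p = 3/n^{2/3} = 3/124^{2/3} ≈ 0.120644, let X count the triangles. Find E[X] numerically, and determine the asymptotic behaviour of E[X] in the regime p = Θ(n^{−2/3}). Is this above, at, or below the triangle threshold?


Number of potential triangles: C(124, 3) = 310124.
Each occurs with probability p³ ≈ (0.120644)³ ≈ 1.75598335e-03.
By linearity: E[X] = C(124, 3)·p³ ≈ 310124 · 1.75598335e-03 ≈ 544.572581.
Since α = 2/3 < 1, p = c/n^{2/3} ≫ 1/n is above the triangle threshold p ~ 1/n. Asymptotically E[X] ~ (c³/6)·n^{3(1−α)} = (3³/6)·n^{1} → ∞; triangles are abundant w.h.p.

E[X] ≈ 544.572581; in regime p = Θ(1/n^{2/3}) E[X] diverges (above the triangle threshold p ~ 1/n).


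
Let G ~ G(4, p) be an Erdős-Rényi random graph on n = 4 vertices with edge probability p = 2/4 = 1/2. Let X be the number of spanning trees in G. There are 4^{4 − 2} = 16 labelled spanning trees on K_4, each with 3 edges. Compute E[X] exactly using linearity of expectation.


K_4 has 4^{4 − 2} = 16 labelled spanning trees.
For each such spanning tree H, let X_H = 1 if all 3 edges of H are present in G. Then P[X_H = 1] = p^{3} = (1/2)^{3} = 1/8.
By linearity of expectation: E[X] = Σ_H E[X_H] = 16 · p^{3} = 16 · 1/8 = 2.
Numerically: E[X] ≈ 2.

E[X] = 16 · (1/2)^{3} = 2 ≈ 2.


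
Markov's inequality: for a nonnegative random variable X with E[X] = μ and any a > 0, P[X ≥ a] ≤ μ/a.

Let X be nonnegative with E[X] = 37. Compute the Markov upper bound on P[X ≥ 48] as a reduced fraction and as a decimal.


μ = E[X] = 37, a = 48.
Markov: P[X ≥ 48] ≤ μ/a = (37)/48 = 37/48.
Numerically: ≈ 0.770833.
(Since a = 48 > μ = 37.000000, the bound 37/48 is < 1 and informative.)

P[X ≥ 48] ≤ 37/48 ≈ 0.770833.


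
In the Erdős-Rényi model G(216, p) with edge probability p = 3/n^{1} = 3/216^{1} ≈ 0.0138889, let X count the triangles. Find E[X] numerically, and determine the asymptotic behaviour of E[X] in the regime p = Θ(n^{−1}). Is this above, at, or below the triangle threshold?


Number of potential triangles: C(216, 3) = 1656360.
Each occurs with probability p³ ≈ (0.0138889)³ ≈ 2.67918381e-06.
By linearity: E[X] = C(216, 3)·p³ ≈ 1656360 · 2.67918381e-06 ≈ 4.437693.
Here α = 1, so p = 3/n is exactly at the triangle threshold p ~ 1/n. Asymptotically E[X] → c³/6 = 3³/6 = 9/2 ≈ 4.500000, a bounded constant. In this regime the triangle count is asymptotically Poisson(c³/6).

E[X] ≈ 4.437693; in regime p = Θ(1/n^{1}) E[X] stays bounded (at the triangle threshold p ~ 1/n).


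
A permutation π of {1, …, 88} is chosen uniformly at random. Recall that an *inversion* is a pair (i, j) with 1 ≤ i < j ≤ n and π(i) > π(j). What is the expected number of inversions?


Write X = Σ X_I over the C(88, 2) = 3828 pairs i < j, with X_I the indicator of one inversion.
There are 3828 indicators.
For each fixed pair i < j, the values π(i) and π(j) are two distinct elements of {1, …, 88} in uniformly random order; by symmetry P[π(i) > π(j)] = 1/2.
By linearity: E[X] = 3828 · (1/2) = C(88, 2) · (1/2) = 3828/2 = 1914 ≈ 1914.0000.

E[X] = 1914 = 1914.0000.


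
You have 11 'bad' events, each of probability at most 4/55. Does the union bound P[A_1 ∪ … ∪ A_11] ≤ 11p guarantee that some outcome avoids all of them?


Union bound: P[∪_{i=1}^{11} A_i] ≤ Σ_i P[A_i] ≤ 11·p = 11·(4/55) = 4/5.
Numerically: 4/5 ≈ 0.8000.
Is 4/5 < 1? YES.
Since P[∪ A_i] ≤ 4/5 < 1, the complement has P[∩ A_i^c] ≥ 1 − 4/5 = 1/5 > 0, so some outcome avoids every A_i.

11·p = 4/5 ≈ 0.8000; existence CERTIFIED by the union bound.


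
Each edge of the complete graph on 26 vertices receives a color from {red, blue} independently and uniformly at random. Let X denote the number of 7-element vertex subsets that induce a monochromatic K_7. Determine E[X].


Let X = Σ_S X_S over the C(26, 7) = 657800 subsets S of size 7, where X_S = 1 if the K_7 on S is monochromatic.
For a fixed S, the K_7 on S has C(7, 2) = 21 edges. P[all 21 edges red] = (1/2)^21, and likewise for blue, so P[monochromatic] = 2·(1/2)^21 = 2^{1 − 21} = 1/1048576.
By linearity: E[X] = C(26, 7) · 2^{1 − 21} = 657800 · 1/1048576 = 82225/131072.
Numerically: E[X] ≈ 0.62733.

E[X] = C(26,7)·2^(1−C(7,2)) = 82225/131072 ≈ 0.62733.


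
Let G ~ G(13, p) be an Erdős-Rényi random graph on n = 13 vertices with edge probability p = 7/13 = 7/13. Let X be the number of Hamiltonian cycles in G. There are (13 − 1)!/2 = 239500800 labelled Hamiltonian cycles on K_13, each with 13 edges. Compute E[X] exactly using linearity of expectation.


K_13 has (13 − 1)!/2 = 239500800 labelled Hamiltonian cycles.
For each such Hamiltonian cycle H, let X_H = 1 if all 13 edges of H are present in G. Then P[X_H = 1] = p^{13} = (7/13)^{13} = 96889010407/302875106592253.
By linearity of expectation: E[X] = Σ_H E[X_H] = 239500800 · p^{13} = 239500800 · 96889010407/302875106592253 = 23204995503684825600/302875106592253.
Numerically: E[X] ≈ 7.66e+04.

E[X] = 239500800 · (7/13)^{13} = 23204995503684825600/302875106592253 ≈ 7.66e+04.


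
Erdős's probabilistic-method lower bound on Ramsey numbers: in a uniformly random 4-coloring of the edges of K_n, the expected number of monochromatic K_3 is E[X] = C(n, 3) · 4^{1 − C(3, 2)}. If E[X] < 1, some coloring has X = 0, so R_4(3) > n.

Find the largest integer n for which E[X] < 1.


We need C(n, 3) · 4^{1 − 3} < 1, i.e. C(n, 3) < 4^{3 − 1} = 16.
Check values of n near the boundary:
  n = 3: C(3, 3) = 1; 1 < 16? YES
  n = 4: C(4, 3) = 4; 4 < 16? YES
  n = 5: C(5, 3) = 10; 10 < 16? YES
  n = 6: C(6, 3) = 20; 20 < 16? NO
  n = 7: C(7, 3) = 35; 35 < 16? NO
  n = 8: C(8, 3) = 56; 56 < 16? NO
The largest n with C(n, 3) < 16 is n = 5 (where E[X] = 5/8 ≈ 0.6250). Hence R_4(3) > 5, i.e. R_4(3) ≥ 6.

Largest n = 5; hence R_4(3) > 5.


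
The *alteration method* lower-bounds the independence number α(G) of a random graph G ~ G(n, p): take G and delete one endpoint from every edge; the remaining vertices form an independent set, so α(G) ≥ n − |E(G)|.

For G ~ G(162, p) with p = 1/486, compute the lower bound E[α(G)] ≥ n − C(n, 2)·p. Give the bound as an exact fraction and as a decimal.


E[|E(G)|] = C(162, 2)·p = 13041 · (1/486) = 161/6.
E[α(G)] ≥ n − E[|E(G)|] = 162 − 161/6 = 811/6.
Numerically: ≈ 135.1667.
(This is only a lower bound; the true E[α(G)] may be larger.)

E[α(G)] ≥ 811/6 ≈ 135.1667.


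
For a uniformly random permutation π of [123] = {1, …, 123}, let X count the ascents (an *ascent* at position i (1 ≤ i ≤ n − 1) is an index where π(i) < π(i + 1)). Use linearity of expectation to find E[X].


Write X = Σ X_I over i = 1, …, 122, with X_I the indicator of one ascent.
There are 122 indicators.
For each fixed i, the pair (π(i), π(i+1)) is a uniformly random ordered pair of distinct values from {1, …, 123}; by symmetry P[π(i) < π(i+1)] = 1/2.
By linearity: E[X] = 122 · (1/2) = (123 − 1) · (1/2) = 61 ≈ 61.000000.

E[X] = 61 = 61.000000.


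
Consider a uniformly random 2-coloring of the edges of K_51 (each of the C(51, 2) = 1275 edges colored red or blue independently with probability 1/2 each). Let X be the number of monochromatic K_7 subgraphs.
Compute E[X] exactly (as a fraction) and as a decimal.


Let X = Σ_S X_S over the C(51, 7) = 115775100 subsets S of size 7, where X_S = 1 if the K_7 on S is monochromatic.
For a fixed S, the K_7 on S has C(7, 2) = 21 edges. P[all 21 edges red] = (1/2)^21, and likewise for blue, so P[monochromatic] = 2·(1/2)^21 = 2^{1 − 21} = 1/1048576.
By linearity of expectation: E[X] = C(51, 7) · 2^{1 − 21} = 115775100 · 1/1048576 = 28943775/262144.
Numerically: E[X] ≈ 110.411739.

E[X] = C(51,7)·2^(1−C(7,2)) = 28943775/262144 ≈ 110.411739.


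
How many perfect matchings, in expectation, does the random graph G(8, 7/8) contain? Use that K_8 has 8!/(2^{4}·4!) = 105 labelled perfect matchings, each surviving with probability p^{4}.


K_8 has 8!/(2^{4}·4!) = 105 labelled perfect matchings.
For each such perfect matching H, let X_H = 1 if all 4 edges of H are present in G. Then P[X_H = 1] = p^{4} = (7/8)^{4} = 2401/4096.
By linearity of expectation: E[X] = Σ_H E[X_H] = 105 · p^{4} = 105 · 2401/4096 = 252105/4096.
Numerically: E[X] ≈ 61.5.

E[X] = 105 · (7/8)^{4} = 252105/4096 ≈ 61.5.


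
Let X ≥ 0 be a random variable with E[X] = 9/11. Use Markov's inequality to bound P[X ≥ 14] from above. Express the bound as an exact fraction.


μ = E[X] = 9/11, a = 14.
Markov: P[X ≥ 14] ≤ μ/a = (9/11)/14 = 9/154.
Numerically: ≈ 0.058.
(Since a = 14 > μ = 0.818, the bound 9/154 is < 1 and informative.)

P[X ≥ 14] ≤ 9/154 ≈ 0.058.


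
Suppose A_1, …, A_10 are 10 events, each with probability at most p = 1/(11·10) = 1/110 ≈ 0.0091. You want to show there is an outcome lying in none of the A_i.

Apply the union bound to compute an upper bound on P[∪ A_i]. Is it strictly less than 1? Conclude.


Union bound: P[∪_{i=1}^{10} A_i] ≤ Σ_i P[A_i] ≤ 10·p = 10·(1/110) = 1/11.
Numerically: 1/11 ≈ 0.0909.
Is 1/11 < 1? YES.
Since P[∪ A_i] ≤ 1/11 < 1, the complement has P[∩ A_i^c] ≥ 1 − 1/11 = 10/11 > 0, so some outcome avoids every A_i.

10·p = 1/11 ≈ 0.0909; existence CERTIFIED by the union bound.


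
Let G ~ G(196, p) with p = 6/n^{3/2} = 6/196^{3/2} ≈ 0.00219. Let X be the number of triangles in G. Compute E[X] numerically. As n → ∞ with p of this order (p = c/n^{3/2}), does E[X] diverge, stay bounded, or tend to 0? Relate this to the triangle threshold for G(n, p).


Number of potential triangles: C(196, 3) = 1235780.
Each occurs with probability p³ ≈ (0.00219)³ ≈ 1.04545e-08.
By linearity: E[X] = C(196, 3)·p³ ≈ 1235780 · 1.04545e-08 ≈ 0.013.
Since α = 3/2 > 1, p = c/n^{3/2} = o(1/n) is below the triangle threshold p ~ 1/n. Asymptotically E[X] ~ (c³/6)·n^{3(1−α)} = (6³/6)·n^{-1.5} → 0, so by Markov's inequality G has no triangles w.h.p.

E[X] ≈ 0.013; in regime p = Θ(1/n^{3/2}) E[X] tends to 0 (below the triangle threshold p ~ 1/n).


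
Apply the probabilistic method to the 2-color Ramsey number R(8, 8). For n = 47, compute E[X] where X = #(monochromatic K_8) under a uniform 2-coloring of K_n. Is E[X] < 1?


E[X] = C(47, 8) · 2^{1 − 28} = 314457495 · 2^{−27} = 314457495/134217728.
As a reduced fraction: E[X] = 314457495/134217728 ≈ 2.342891.
Is E[X] < 1? NO.
Since E[X] ≥ 1, the first-moment bound is inconclusive at n = 47; it does NOT by itself certify R(8, 8) > 47.

E[X] = 314457495/134217728 ≈ 2.342891; E[X] ≥ 1; first-moment method inconclusive here.


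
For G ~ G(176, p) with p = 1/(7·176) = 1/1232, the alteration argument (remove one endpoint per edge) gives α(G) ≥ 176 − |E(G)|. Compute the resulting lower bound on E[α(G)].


E[|E(G)|] = C(176, 2)·p = 15400 · (1/1232) = 25/2.
E[α(G)] ≥ n − E[|E(G)|] = 176 − 25/2 = 327/2.
Numerically: ≈ 163.500000.
(This is only a lower bound; the true E[α(G)] may be larger.)

E[α(G)] ≥ 327/2 ≈ 163.500000.


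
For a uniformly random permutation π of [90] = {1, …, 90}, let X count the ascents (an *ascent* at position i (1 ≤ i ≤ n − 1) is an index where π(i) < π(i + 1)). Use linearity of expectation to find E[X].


Write X = Σ X_I over i = 1, …, 89, with X_I the indicator of one ascent.
There are 89 indicators.
For each fixed i, the pair (π(i), π(i+1)) is a uniformly random ordered pair of distinct values from {1, …, 90}; by symmetry P[π(i) < π(i+1)] = 1/2.
By linearity: E[X] = 89 · (1/2) = (90 − 1) · (1/2) = 89/2 ≈ 44.500000.

E[X] = 89/2 = 44.500000.


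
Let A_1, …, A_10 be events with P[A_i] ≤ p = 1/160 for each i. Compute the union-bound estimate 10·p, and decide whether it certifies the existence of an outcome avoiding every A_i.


Union bound: P[∪_{i=1}^{10} A_i] ≤ Σ_i P[A_i] ≤ 10·p = 10·(1/160) = 1/16.
Numerically: 1/16 ≈ 0.0625.
Is 1/16 < 1? YES.
Since P[∪ A_i] ≤ 1/16 < 1, the complement has P[∩ A_i^c] ≥ 1 − 1/16 = 15/16 > 0, so some outcome avoids every A_i.

10·p = 1/16 ≈ 0.0625; existence CERTIFIED by the union bound.


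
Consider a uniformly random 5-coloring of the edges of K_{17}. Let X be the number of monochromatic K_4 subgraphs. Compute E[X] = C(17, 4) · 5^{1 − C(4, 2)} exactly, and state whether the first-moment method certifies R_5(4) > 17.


E[X] = C(17, 4) · 5^{1 − 6} = 2380 · 5^{−5} = 2380/3125.
As a reduced fraction: E[X] = 476/625 ≈ 0.76160.
Is E[X] < 1? YES.
Since E[X] < 1, there exists a 5-coloring of K_{17} with no monochromatic K_4; hence R_5(4) > 17.

E[X] = 476/625 ≈ 0.76160; E[X] < 1, so R_5(4) > 17.


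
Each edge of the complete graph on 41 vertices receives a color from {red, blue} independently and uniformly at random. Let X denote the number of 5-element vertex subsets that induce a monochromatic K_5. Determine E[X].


Let X = Σ_S X_S over the C(41, 5) = 749398 subsets S of size 5, where X_S = 1 if the K_5 on S is monochromatic.
For a fixed S, the K_5 on S has C(5, 2) = 10 edges. P[all 10 edges red] = (1/2)^10, and likewise for blue, so P[monochromatic] = 2·(1/2)^10 = 2^{1 − 10} = 1/512.
By linearity: E[X] = C(41, 5) · 2^{1 − 10} = 749398 · 1/512 = 374699/256.
Numerically: E[X] ≈ 1463.66797.

E[X] = C(41,5)·2^(1−C(5,2)) = 374699/256 ≈ 1463.66797.


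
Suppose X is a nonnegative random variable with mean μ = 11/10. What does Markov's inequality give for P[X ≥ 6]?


μ = E[X] = 11/10, a = 6.
Markov: P[X ≥ 6] ≤ μ/a = (11/10)/6 = 11/60.
Numerically: ≈ 0.18333.
(Since a = 6 > μ = 1.10000, the bound 11/60 is < 1 and informative.)

P[X ≥ 6] ≤ 11/60 ≈ 0.18333.


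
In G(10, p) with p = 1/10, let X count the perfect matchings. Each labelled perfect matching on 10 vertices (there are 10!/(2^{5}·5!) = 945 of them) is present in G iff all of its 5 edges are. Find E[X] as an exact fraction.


K_10 has 10!/(2^{5}·5!) = 945 labelled perfect matchings.
For each such perfect matching H, let X_H = 1 if all 5 edges of H are present in G. Then P[X_H = 1] = p^{5} = (1/10)^{5} = 1/100000.
By linearity of expectation: E[X] = Σ_H E[X_H] = 945 · p^{5} = 945 · 1/100000 = 189/20000.
Numerically: E[X] ≈ 0.00945.

E[X] = 945 · (1/10)^{5} = 189/20000 ≈ 0.00945.


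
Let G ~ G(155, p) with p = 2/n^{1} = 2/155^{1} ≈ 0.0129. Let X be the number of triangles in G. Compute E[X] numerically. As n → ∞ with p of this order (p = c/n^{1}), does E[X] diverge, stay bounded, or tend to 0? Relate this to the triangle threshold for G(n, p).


Number of potential triangles: C(155, 3) = 608685.
Each occurs with probability p³ ≈ (0.0129)³ ≈ 2.148300e-06.
By linearity: E[X] = C(155, 3)·p³ ≈ 608685 · 2.148300e-06 ≈ 1.3076.
Here α = 1, so p = 2/n is exactly at the triangle threshold p ~ 1/n. Asymptotically E[X] → c³/6 = 2³/6 = 4/3 ≈ 1.3333, a bounded constant. In this regime the triangle count is asymptotically Poisson(c³/6).

E[X] ≈ 1.3076; in regime p = Θ(1/n^{1}) E[X] stays bounded (at the triangle threshold p ~ 1/n).


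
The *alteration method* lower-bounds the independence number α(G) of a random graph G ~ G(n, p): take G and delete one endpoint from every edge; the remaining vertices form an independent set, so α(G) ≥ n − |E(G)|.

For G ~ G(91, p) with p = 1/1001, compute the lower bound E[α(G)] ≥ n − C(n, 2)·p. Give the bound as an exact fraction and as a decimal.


E[|E(G)|] = C(91, 2)·p = 4095 · (1/1001) = 45/11.
E[α(G)] ≥ n − E[|E(G)|] = 91 − 45/11 = 956/11.
Numerically: ≈ 86.90909.
(This is only a lower bound; the true E[α(G)] may be larger.)

E[α(G)] ≥ 956/11 ≈ 86.90909.


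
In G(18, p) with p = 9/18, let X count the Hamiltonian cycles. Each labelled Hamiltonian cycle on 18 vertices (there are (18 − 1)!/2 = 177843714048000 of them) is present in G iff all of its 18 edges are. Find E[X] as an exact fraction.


K_18 has (18 − 1)!/2 = 177843714048000 labelled Hamiltonian cycles.
For each such Hamiltonian cycle H, let X_H = 1 if all 18 edges of H are present in G. Then P[X_H = 1] = p^{18} = (1/2)^{18} = 1/262144.
Summing the indicators: E[X] = Σ_H E[X_H] = 177843714048000 · p^{18} = 177843714048000 · 1/262144 = 10854718875/16.
Numerically: E[X] ≈ 6.784e+08.

E[X] = 177843714048000 · (1/2)^{18} = 10854718875/16 ≈ 6.784e+08.


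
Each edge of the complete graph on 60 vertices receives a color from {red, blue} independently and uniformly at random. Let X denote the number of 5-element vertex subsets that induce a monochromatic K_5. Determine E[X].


Let X = Σ_S X_S over the C(60, 5) = 5461512 subsets S of size 5, where X_S = 1 if the K_5 on S is monochromatic.
For a fixed S, the K_5 on S has C(5, 2) = 10 edges. P[all 10 edges red] = (1/2)^10, and likewise for blue, so P[monochromatic] = 2·(1/2)^10 = 2^{1 − 10} = 1/512.
By linearity: E[X] = C(60, 5) · 2^{1 − 10} = 5461512 · 1/512 = 682689/64.
Numerically: E[X] ≈ 10667.015625.

E[X] = C(60,5)·2^(1−C(5,2)) = 682689/64 ≈ 10667.015625.


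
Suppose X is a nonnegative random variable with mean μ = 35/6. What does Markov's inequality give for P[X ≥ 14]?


μ = E[X] = 35/6, a = 14.
Markov: P[X ≥ 14] ≤ μ/a = (35/6)/14 = 5/12.
Numerically: ≈ 0.416667.
(Since a = 14 > μ = 5.833333, the bound 5/12 is < 1 and informative.)

P[X ≥ 14] ≤ 5/12 ≈ 0.416667.


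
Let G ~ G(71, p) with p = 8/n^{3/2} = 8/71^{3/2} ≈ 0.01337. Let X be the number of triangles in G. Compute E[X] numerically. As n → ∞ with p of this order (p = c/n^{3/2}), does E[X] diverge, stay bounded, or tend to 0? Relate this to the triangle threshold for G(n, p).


Number of potential triangles: C(71, 3) = 57155.
Each occurs with probability p³ ≈ (0.01337)³ ≈ 2.391153e-06.
By linearity: E[X] = C(71, 3)·p³ ≈ 57155 · 2.391153e-06 ≈ 0.1367.
Since α = 3/2 > 1, p = c/n^{3/2} = o(1/n) is below the triangle threshold p ~ 1/n. Asymptotically E[X] ~ (c³/6)·n^{3(1−α)} = (8³/6)·n^{-1.5} → 0, so by Markov's inequality G has no triangles w.h.p.

E[X] ≈ 0.1367; in regime p = Θ(1/n^{3/2}) E[X] tends to 0 (below the triangle threshold p ~ 1/n).


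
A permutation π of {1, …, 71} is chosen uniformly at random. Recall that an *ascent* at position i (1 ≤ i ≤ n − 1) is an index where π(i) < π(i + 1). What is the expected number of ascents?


Write X = Σ X_I over i = 1, …, 70, with X_I the indicator of one ascent.
There are 70 indicators.
For each fixed i, the pair (π(i), π(i+1)) is a uniformly random ordered pair of distinct values from {1, …, 71}; by symmetry P[π(i) < π(i+1)] = 1/2.
By linearity: E[X] = 70 · (1/2) = (71 − 1) · (1/2) = 35 ≈ 35.000000.

E[X] = 35 = 35.000000.


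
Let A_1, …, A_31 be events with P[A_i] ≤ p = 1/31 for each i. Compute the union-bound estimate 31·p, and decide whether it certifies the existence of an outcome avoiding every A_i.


Union bound: P[∪_{i=1}^{31} A_i] ≤ Σ_i P[A_i] ≤ 31·p = 31·(1/31) = 1.
Numerically: 1 ≈ 1.00000.
Is 1 < 1? NO.
Since the bound 1 is ≥ 1, the union bound is uninformative here; it does NOT by itself certify existence.

31·p = 1 ≈ 1.00000; existence NOT certified by the union bound.


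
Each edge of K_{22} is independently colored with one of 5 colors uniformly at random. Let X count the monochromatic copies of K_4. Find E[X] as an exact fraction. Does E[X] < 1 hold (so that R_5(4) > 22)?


E[X] = C(22, 4) · 5^{1 − 6} = 7315 · 5^{−5} = 7315/3125.
As a reduced fraction: E[X] = 1463/625 ≈ 2.3408.
Is E[X] < 1? NO.
Since E[X] ≥ 1, the first-moment bound is inconclusive at n = 22; it does NOT by itself certify R_5(4) > 22.

E[X] = 1463/625 ≈ 2.3408; E[X] ≥ 1; first-moment method inconclusive here.


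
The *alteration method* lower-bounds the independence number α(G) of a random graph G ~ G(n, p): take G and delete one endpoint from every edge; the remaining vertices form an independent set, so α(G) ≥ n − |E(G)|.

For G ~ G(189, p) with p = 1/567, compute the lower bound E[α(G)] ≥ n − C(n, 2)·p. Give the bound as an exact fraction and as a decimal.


E[|E(G)|] = C(189, 2)·p = 17766 · (1/567) = 94/3.
E[α(G)] ≥ n − E[|E(G)|] = 189 − 94/3 = 473/3.
Numerically: ≈ 157.66667.
(This is only a lower bound; the true E[α(G)] may be larger.)

E[α(G)] ≥ 473/3 ≈ 157.66667.


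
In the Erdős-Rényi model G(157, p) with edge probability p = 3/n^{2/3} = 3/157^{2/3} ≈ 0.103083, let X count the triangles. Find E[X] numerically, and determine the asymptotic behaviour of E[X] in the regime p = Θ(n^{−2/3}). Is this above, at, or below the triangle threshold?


Number of potential triangles: C(157, 3) = 632710.
Each occurs with probability p³ ≈ (0.103083)³ ≈ 1.09537912e-03.
By linearity: E[X] = C(157, 3)·p³ ≈ 632710 · 1.09537912e-03 ≈ 693.057325.
Since α = 2/3 < 1, p = c/n^{2/3} ≫ 1/n is above the triangle threshold p ~ 1/n. Asymptotically E[X] ~ (c³/6)·n^{3(1−α)} = (3³/6)·n^{1} → ∞; triangles are abundant w.h.p.

E[X] ≈ 693.057325; in regime p = Θ(1/n^{2/3}) E[X] diverges (above the triangle threshold p ~ 1/n).


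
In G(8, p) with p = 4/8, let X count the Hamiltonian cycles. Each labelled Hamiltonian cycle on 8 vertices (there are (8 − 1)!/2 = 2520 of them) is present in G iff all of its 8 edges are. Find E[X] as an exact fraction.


K_8 has (8 − 1)!/2 = 2520 labelled Hamiltonian cycles.
For each such Hamiltonian cycle H, let X_H = 1 if all 8 edges of H are present in G. Then P[X_H = 1] = p^{8} = (1/2)^{8} = 1/256.
By linearity of expectation: E[X] = Σ_H E[X_H] = 2520 · p^{8} = 2520 · 1/256 = 315/32.
Numerically: E[X] ≈ 9.8438.

E[X] = 2520 · (1/2)^{8} = 315/32 ≈ 9.8438.


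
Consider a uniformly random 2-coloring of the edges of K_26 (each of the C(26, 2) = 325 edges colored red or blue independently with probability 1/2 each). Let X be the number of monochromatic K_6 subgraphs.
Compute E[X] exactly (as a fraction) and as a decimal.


Let X = Σ_S X_S over the C(26, 6) = 230230 subsets S of size 6, where X_S = 1 if the K_6 on S is monochromatic.
For a fixed S, the K_6 on S has C(6, 2) = 15 edges. P[all 15 edges red] = (1/2)^15, and likewise for blue, so P[monochromatic] = 2·(1/2)^15 = 2^{1 − 15} = 1/16384.
By linearity: E[X] = C(26, 6) · 2^{1 − 15} = 230230 · 1/16384 = 115115/8192.
Numerically: E[X] ≈ 14.052124.

E[X] = C(26,6)·2^(1−C(6,2)) = 115115/8192 ≈ 14.052124.


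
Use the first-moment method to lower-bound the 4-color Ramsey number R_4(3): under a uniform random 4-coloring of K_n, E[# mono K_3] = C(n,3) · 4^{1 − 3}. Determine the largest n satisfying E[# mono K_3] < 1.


We need C(n, 3) · 4^{1 − 3} < 1, i.e. C(n, 3) < 4^{3 − 1} = 16.
Check values of n near the boundary:
  n = 4: C(4, 3) = 4; 4 < 16? YES
  n = 5: C(5, 3) = 10; 10 < 16? YES
  n = 6: C(6, 3) = 20; 20 < 16? NO
The largest n with C(n, 3) < 16 is n = 5 (where E[X] = 5/8 ≈ 0.6250000). Hence R_4(3) > 5, i.e. R_4(3) ≥ 6.

Largest n = 5; hence R_4(3) > 5.


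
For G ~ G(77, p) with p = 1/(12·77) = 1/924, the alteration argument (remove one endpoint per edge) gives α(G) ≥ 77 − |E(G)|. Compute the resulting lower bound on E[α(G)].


E[|E(G)|] = C(77, 2)·p = 2926 · (1/924) = 19/6.
E[α(G)] ≥ n − E[|E(G)|] = 77 − 19/6 = 443/6.
Numerically: ≈ 73.833333.
(This is only a lower bound; the true E[α(G)] may be larger.)

E[α(G)] ≥ 443/6 ≈ 73.833333.


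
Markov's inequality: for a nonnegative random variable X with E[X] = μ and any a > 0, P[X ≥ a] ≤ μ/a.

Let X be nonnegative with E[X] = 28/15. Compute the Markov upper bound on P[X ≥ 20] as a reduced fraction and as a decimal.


μ = E[X] = 28/15, a = 20.
Markov: P[X ≥ 20] ≤ μ/a = (28/15)/20 = 7/75.
Numerically: ≈ 0.0933.
(Since a = 20 > μ = 1.8667, the bound 7/75 is < 1 and informative.)

P[X ≥ 20] ≤ 7/75 ≈ 0.0933.


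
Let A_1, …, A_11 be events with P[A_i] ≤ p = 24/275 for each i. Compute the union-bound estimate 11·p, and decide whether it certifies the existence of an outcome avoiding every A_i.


Union bound: P[∪_{i=1}^{11} A_i] ≤ Σ_i P[A_i] ≤ 11·p = 11·(24/275) = 24/25.
Numerically: 24/25 ≈ 0.9600000.
Is 24/25 < 1? YES.
Since P[∪ A_i] ≤ 24/25 < 1, the complement has P[∩ A_i^c] ≥ 1 − 24/25 = 1/25 > 0, so some outcome avoids every A_i.

11·p = 24/25 ≈ 0.9600000; existence CERTIFIED by the union bound.


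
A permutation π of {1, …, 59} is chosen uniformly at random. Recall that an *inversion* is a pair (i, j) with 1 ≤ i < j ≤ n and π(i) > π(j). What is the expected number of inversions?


Write X = Σ X_I over the C(59, 2) = 1711 pairs i < j, with X_I the indicator of one inversion.
There are 1711 indicators.
For each fixed pair i < j, the values π(i) and π(j) are two distinct elements of {1, …, 59} in uniformly random order; by symmetry P[π(i) > π(j)] = 1/2.
By linearity: E[X] = 1711 · (1/2) = C(59, 2) · (1/2) = 1711/2 = 1711/2 ≈ 855.5000.

E[X] = 1711/2 = 855.5000.


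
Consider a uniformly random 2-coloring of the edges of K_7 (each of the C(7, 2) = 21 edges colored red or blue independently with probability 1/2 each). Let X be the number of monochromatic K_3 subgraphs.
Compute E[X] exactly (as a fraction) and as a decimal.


Let X = Σ_S X_S over the C(7, 3) = 35 subsets S of size 3, where X_S = 1 if the K_3 on S is monochromatic.
For a fixed S, the K_3 on S has C(3, 2) = 3 edges. P[all 3 edges red] = (1/2)^3, and likewise for blue, so P[monochromatic] = 2·(1/2)^3 = 2^{1 − 3} = 1/4.
By linearity of expectation: E[X] = C(7, 3) · 2^{1 − 3} = 35 · 1/4 = 35/4.
Numerically: E[X] ≈ 8.7500.

E[X] = C(7,3)·2^(1−C(3,2)) = 35/4 ≈ 8.7500.


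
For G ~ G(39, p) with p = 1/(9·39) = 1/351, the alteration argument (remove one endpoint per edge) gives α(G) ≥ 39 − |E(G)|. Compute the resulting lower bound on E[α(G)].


E[|E(G)|] = C(39, 2)·p = 741 · (1/351) = 19/9.
E[α(G)] ≥ n − E[|E(G)|] = 39 − 19/9 = 332/9.
Numerically: ≈ 36.88889.
(This is only a lower bound; the true E[α(G)] may be larger.)

E[α(G)] ≥ 332/9 ≈ 36.88889.


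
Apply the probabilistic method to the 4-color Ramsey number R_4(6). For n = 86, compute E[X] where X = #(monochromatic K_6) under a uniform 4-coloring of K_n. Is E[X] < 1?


E[X] = C(86, 6) · 4^{1 − 15} = 470155077 · 4^{−14} = 470155077/268435456.
As a reduced fraction: E[X] = 470155077/268435456 ≈ 1.751.
Is E[X] < 1? NO.
Since E[X] ≥ 1, the first-moment bound is inconclusive at n = 86; it does NOT by itself certify R_4(6) > 86.

E[X] = 470155077/268435456 ≈ 1.751; E[X] ≥ 1; first-moment method inconclusive here.


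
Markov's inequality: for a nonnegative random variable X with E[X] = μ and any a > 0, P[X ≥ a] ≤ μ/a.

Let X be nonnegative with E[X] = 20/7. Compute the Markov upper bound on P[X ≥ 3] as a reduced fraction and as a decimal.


μ = E[X] = 20/7, a = 3.
Markov: P[X ≥ 3] ≤ μ/a = (20/7)/3 = 20/21.
Numerically: ≈ 0.952.
(Since a = 3 > μ = 2.857, the bound 20/21 is < 1 and informative.)

P[X ≥ 3] ≤ 20/21 ≈ 0.952.


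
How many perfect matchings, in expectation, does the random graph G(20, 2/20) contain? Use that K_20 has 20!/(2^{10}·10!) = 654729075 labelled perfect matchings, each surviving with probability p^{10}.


K_20 has 20!/(2^{10}·10!) = 654729075 labelled perfect matchings.
For each such perfect matching H, let X_H = 1 if all 10 edges of H are present in G. Then P[X_H = 1] = p^{10} = (1/10)^{10} = 1/10000000000.
Summing the indicators: E[X] = Σ_H E[X_H] = 654729075 · p^{10} = 654729075 · 1/10000000000 = 26189163/400000000.
Numerically: E[X] ≈ 0.0655.

E[X] = 654729075 · (1/10)^{10} = 26189163/400000000 ≈ 0.0655.


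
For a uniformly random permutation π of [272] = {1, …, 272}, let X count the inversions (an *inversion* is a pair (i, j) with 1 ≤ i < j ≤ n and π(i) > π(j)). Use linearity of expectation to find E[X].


Write X = Σ X_I over the C(272, 2) = 36856 pairs i < j, with X_I the indicator of one inversion.
There are 36856 indicators.
For each fixed pair i < j, the values π(i) and π(j) are two distinct elements of {1, …, 272} in uniformly random order; by symmetry P[π(i) > π(j)] = 1/2.
By linearity: E[X] = 36856 · (1/2) = C(272, 2) · (1/2) = 36856/2 = 18428 ≈ 18428.0000.

E[X] = 18428 = 18428.0000.


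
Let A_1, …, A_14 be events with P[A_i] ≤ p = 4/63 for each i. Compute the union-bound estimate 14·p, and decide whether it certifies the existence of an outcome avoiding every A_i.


Union bound: P[∪_{i=1}^{14} A_i] ≤ Σ_i P[A_i] ≤ 14·p = 14·(4/63) = 8/9.
Numerically: 8/9 ≈ 0.889.
Is 8/9 < 1? YES.
Since P[∪ A_i] ≤ 8/9 < 1, the complement has P[∩ A_i^c] ≥ 1 − 8/9 = 1/9 > 0, so some outcome avoids every A_i.

14·p = 8/9 ≈ 0.889; existence CERTIFIED by the union bound.


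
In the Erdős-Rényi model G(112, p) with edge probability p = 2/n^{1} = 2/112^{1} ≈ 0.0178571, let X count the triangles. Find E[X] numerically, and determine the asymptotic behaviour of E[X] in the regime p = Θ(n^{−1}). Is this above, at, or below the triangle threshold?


Number of potential triangles: C(112, 3) = 227920.
Each occurs with probability p³ ≈ (0.0178571)³ ≈ 5.69424198e-06.
By linearity: E[X] = C(112, 3)·p³ ≈ 227920 · 5.69424198e-06 ≈ 1.297832.
Here α = 1, so p = 2/n is exactly at the triangle threshold p ~ 1/n. Asymptotically E[X] → c³/6 = 2³/6 = 4/3 ≈ 1.333333, a bounded constant. In this regime the triangle count is asymptotically Poisson(c³/6).

E[X] ≈ 1.297832; in regime p = Θ(1/n^{1}) E[X] stays bounded (at the triangle threshold p ~ 1/n).


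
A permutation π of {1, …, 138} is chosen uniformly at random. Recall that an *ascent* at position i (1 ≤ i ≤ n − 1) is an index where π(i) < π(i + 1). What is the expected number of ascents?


Write X = Σ X_I over i = 1, …, 137, with X_I the indicator of one ascent.
There are 137 indicators.
For each fixed i, the pair (π(i), π(i+1)) is a uniformly random ordered pair of distinct values from {1, …, 138}; by symmetry P[π(i) < π(i+1)] = 1/2.
By linearity: E[X] = 137 · (1/2) = (138 − 1) · (1/2) = 137/2 ≈ 68.500.

E[X] = 137/2 = 68.500.


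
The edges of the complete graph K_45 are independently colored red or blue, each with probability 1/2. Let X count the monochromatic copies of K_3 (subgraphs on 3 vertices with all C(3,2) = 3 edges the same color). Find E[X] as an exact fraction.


Let X = Σ_S X_S over the C(45, 3) = 14190 subsets S of size 3, where X_S = 1 if the K_3 on S is monochromatic.
For a fixed S, the K_3 on S has C(3, 2) = 3 edges. P[all 3 edges red] = (1/2)^3, and likewise for blue, so P[monochromatic] = 2·(1/2)^3 = 2^{1 − 3} = 1/4.
Summing: E[X] = C(45, 3) · 2^{1 − 3} = 14190 · 1/4 = 7095/2.
Numerically: E[X] ≈ 3547.5000.

E[X] = C(45,3)·2^(1−C(3,2)) = 7095/2 ≈ 3547.5000.


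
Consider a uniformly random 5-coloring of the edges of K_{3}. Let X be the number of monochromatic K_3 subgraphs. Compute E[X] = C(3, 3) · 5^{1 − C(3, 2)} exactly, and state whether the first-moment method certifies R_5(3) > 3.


E[X] = C(3, 3) · 5^{1 − 3} = 1 · 5^{−2} = 1/25.
As a reduced fraction: E[X] = 1/25 ≈ 0.0400.
Is E[X] < 1? YES.
Since E[X] < 1, there exists a 5-coloring of K_{3} with no monochromatic K_3; hence R_5(3) > 3.

E[X] = 1/25 ≈ 0.0400; E[X] < 1, so R_5(3) > 3.


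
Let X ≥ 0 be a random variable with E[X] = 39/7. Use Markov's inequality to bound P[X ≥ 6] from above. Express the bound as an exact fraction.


μ = E[X] = 39/7, a = 6.
Markov: P[X ≥ 6] ≤ μ/a = (39/7)/6 = 13/14.
Numerically: ≈ 0.9286.
(Since a = 6 > μ = 5.5714, the bound 13/14 is < 1 and informative.)

P[X ≥ 6] ≤ 13/14 ≈ 0.9286.


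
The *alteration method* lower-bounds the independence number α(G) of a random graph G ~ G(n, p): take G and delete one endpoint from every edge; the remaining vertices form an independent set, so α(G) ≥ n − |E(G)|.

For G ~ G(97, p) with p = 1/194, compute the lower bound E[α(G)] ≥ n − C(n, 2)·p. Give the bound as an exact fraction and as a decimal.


E[|E(G)|] = C(97, 2)·p = 4656 · (1/194) = 24.
E[α(G)] ≥ n − E[|E(G)|] = 97 − 24 = 73.
Numerically: ≈ 73.00000.
(This is only a lower bound; the true E[α(G)] may be larger.)

E[α(G)] ≥ 73 ≈ 73.00000.


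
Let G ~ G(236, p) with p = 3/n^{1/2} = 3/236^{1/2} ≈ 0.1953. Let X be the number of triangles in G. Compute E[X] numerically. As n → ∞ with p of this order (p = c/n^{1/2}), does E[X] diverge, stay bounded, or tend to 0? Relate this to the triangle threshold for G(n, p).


Number of potential triangles: C(236, 3) = 2162940.
Each occurs with probability p³ ≈ (0.1953)³ ≈ 7.447247e-03.
By linearity: E[X] = C(236, 3)·p³ ≈ 2162940 · 7.447247e-03 ≈ 16107.9485.
Since α = 1/2 < 1, p = c/n^{1/2} ≫ 1/n is above the triangle threshold p ~ 1/n. Asymptotically E[X] ~ (c³/6)·n^{3(1−α)} = (3³/6)·n^{1.5} → ∞; triangles are abundant w.h.p.

E[X] ≈ 16107.9485; in regime p = Θ(1/n^{1/2}) E[X] diverges (above the triangle threshold p ~ 1/n).


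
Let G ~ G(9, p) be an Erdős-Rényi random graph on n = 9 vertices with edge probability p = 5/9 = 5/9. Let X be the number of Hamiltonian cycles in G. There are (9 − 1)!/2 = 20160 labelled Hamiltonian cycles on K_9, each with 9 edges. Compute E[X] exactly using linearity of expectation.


K_9 has (9 − 1)!/2 = 20160 labelled Hamiltonian cycles.
For each such Hamiltonian cycle H, let X_H = 1 if all 9 edges of H are present in G. Then P[X_H = 1] = p^{9} = (5/9)^{9} = 1953125/387420489.
By linearity: E[X] = Σ_H E[X_H] = 20160 · p^{9} = 20160 · 1953125/387420489 = 4375000000/43046721.
Numerically: E[X] ≈ 101.6.

E[X] = 20160 · (5/9)^{9} = 4375000000/43046721 ≈ 101.6.


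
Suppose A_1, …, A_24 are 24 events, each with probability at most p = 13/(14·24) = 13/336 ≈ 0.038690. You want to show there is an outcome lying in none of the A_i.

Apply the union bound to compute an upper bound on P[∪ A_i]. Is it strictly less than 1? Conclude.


Union bound: P[∪_{i=1}^{24} A_i] ≤ Σ_i P[A_i] ≤ 24·p = 24·(13/336) = 13/14.
Numerically: 13/14 ≈ 0.928571.
Is 13/14 < 1? YES.
Since P[∪ A_i] ≤ 13/14 < 1, the complement has P[∩ A_i^c] ≥ 1 − 13/14 = 1/14 > 0, so some outcome avoids every A_i.

24·p = 13/14 ≈ 0.928571; existence CERTIFIED by the union bound.


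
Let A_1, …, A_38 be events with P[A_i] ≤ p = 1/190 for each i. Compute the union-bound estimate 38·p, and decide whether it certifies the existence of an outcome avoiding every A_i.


Union bound: P[∪_{i=1}^{38} A_i] ≤ Σ_i P[A_i] ≤ 38·p = 38·(1/190) = 1/5.
Numerically: 1/5 ≈ 0.20000.
Is 1/5 < 1? YES.
Since P[∪ A_i] ≤ 1/5 < 1, the complement has P[∩ A_i^c] ≥ 1 − 1/5 = 4/5 > 0, so some outcome avoids every A_i.

38·p = 1/5 ≈ 0.20000; existence CERTIFIED by the union bound.


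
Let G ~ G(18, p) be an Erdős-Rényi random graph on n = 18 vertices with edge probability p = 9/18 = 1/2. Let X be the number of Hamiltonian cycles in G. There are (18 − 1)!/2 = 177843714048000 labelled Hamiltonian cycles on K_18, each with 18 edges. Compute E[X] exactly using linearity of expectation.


K_18 has (18 − 1)!/2 = 177843714048000 labelled Hamiltonian cycles.
For each such Hamiltonian cycle H, let X_H = 1 if all 18 edges of H are present in G. Then P[X_H = 1] = p^{18} = (1/2)^{18} = 1/262144.
By linearity: E[X] = Σ_H E[X_H] = 177843714048000 · p^{18} = 177843714048000 · 1/262144 = 10854718875/16.
Numerically: E[X] ≈ 6.78e+08.

E[X] = 177843714048000 · (1/2)^{18} = 10854718875/16 ≈ 6.78e+08.


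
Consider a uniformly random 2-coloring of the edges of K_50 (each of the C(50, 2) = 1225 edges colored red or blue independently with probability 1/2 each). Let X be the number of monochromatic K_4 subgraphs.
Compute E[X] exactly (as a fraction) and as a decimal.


Let X = Σ_S X_S over the C(50, 4) = 230300 subsets S of size 4, where X_S = 1 if the K_4 on S is monochromatic.
For a fixed S, the K_4 on S has C(4, 2) = 6 edges. P[all 6 edges red] = (1/2)^6, and likewise for blue, so P[monochromatic] = 2·(1/2)^6 = 2^{1 − 6} = 1/32.
Summing: E[X] = C(50, 4) · 2^{1 − 6} = 230300 · 1/32 = 57575/8.
Numerically: E[X] ≈ 7196.875.

E[X] = C(50,4)·2^(1−C(4,2)) = 57575/8 ≈ 7196.875.
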